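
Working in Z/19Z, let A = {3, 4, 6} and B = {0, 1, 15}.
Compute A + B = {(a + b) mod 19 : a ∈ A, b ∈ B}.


Work in Z/19Z: reduce every sum a + b modulo 19.
Enumerate all 9 pairs:
a = 3: 3+0=3, 3+1=4, 3+15=18
a = 4: 4+0=4, 4+1=5, 4+15=0
a = 6: 6+0=6, 6+1=7, 6+15=2
Distinct residues collected: {0, 2, 3, 4, 5, 6, 7, 18}
|A + B| = 8 (out of 19 total residues).

A + B = {0, 2, 3, 4, 5, 6, 7, 18}


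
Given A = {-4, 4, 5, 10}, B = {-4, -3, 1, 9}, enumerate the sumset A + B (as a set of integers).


A + B = {a + b : a ∈ A, b ∈ B}.
Enumerate all |A|·|B| = 4·4 = 16 pairs (a, b) and collect distinct sums.
a = -4: -4+-4=-8, -4+-3=-7, -4+1=-3, -4+9=5
a = 4: 4+-4=0, 4+-3=1, 4+1=5, 4+9=13
a = 5: 5+-4=1, 5+-3=2, 5+1=6, 5+9=14
a = 10: 10+-4=6, 10+-3=7, 10+1=11, 10+9=19
Collecting distinct sums: A + B = {-8, -7, -3, 0, 1, 2, 5, 6, 7, 11, 13, 14, 19}
|A + B| = 13

A + B = {-8, -7, -3, 0, 1, 2, 5, 6, 7, 11, 13, 14, 19}


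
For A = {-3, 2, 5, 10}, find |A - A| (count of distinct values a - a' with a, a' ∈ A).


A - A = {a - a' : a, a' ∈ A}; |A| = 4.
Bounds: 2|A|-1 ≤ |A - A| ≤ |A|² - |A| + 1, i.e. 7 ≤ |A - A| ≤ 13.
Note: 0 ∈ A - A always (from a - a). The set is symmetric: if d ∈ A - A then -d ∈ A - A.
Enumerate nonzero differences d = a - a' with a > a' (then include -d):
Positive differences: {3, 5, 8, 13}
Full difference set: {0} ∪ (positive diffs) ∪ (negative diffs).
|A - A| = 1 + 2·4 = 9 (matches direct enumeration: 9).

|A - A| = 9


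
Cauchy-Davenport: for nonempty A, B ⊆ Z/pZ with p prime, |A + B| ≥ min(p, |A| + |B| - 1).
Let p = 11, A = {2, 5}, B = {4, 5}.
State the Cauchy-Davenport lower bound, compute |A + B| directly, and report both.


Cauchy-Davenport: |A + B| ≥ min(p, |A| + |B| - 1) for A, B nonempty in Z/pZ.
|A| = 2, |B| = 2, p = 11.
CD lower bound = min(11, 2 + 2 - 1) = min(11, 3) = 3.
Compute A + B mod 11 directly:
a = 2: 2+4=6, 2+5=7
a = 5: 5+4=9, 5+5=10
A + B = {6, 7, 9, 10}, so |A + B| = 4.
Verify: 4 ≥ 3? Yes ✓.

CD lower bound = 3, actual |A + B| = 4.


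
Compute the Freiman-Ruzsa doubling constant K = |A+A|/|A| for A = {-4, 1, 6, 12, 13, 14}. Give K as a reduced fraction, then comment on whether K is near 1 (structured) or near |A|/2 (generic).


|A| = 6.
Compute A + A by enumerating all 36 pairs.
A + A = {-8, -3, 2, 7, 8, 9, 10, 12, 13, 14, 15, 18, 19, 20, 24, 25, 26, 27, 28}, so |A + A| = 19.
K = |A + A| / |A| = 19/6 (already in lowest terms) ≈ 3.1667.
Reference: AP of size 6 gives K = 11/6 ≈ 1.8333; a fully generic set of size 6 gives K ≈ 3.5000.

|A| = 6, |A + A| = 19, K = 19/6.


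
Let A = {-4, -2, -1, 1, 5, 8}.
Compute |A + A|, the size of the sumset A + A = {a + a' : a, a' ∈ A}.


A + A = {a + a' : a, a' ∈ A}; |A| = 6.
General bounds: 2|A| - 1 ≤ |A + A| ≤ |A|(|A|+1)/2, i.e. 11 ≤ |A + A| ≤ 21.
Lower bound 2|A|-1 is attained iff A is an arithmetic progression.
Enumerate sums a + a' for a ≤ a' (symmetric, so this suffices):
a = -4: -4+-4=-8, -4+-2=-6, -4+-1=-5, -4+1=-3, -4+5=1, -4+8=4
a = -2: -2+-2=-4, -2+-1=-3, -2+1=-1, -2+5=3, -2+8=6
a = -1: -1+-1=-2, -1+1=0, -1+5=4, -1+8=7
a = 1: 1+1=2, 1+5=6, 1+8=9
a = 5: 5+5=10, 5+8=13
a = 8: 8+8=16
Distinct sums: {-8, -6, -5, -4, -3, -2, -1, 0, 1, 2, 3, 4, 6, 7, 9, 10, 13, 16}
|A + A| = 18

|A + A| = 18


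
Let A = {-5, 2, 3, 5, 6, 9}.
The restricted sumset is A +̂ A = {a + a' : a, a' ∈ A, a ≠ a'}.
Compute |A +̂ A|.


Restricted sumset: A +̂ A = {a + a' : a ∈ A, a' ∈ A, a ≠ a'}.
Equivalently, take A + A and drop any sum 2a that is achievable ONLY as a + a for a ∈ A (i.e. sums representable only with equal summands).
Enumerate pairs (a, a') with a < a' (symmetric, so each unordered pair gives one sum; this covers all a ≠ a'):
  -5 + 2 = -3
  -5 + 3 = -2
  -5 + 5 = 0
  -5 + 6 = 1
  -5 + 9 = 4
  2 + 3 = 5
  2 + 5 = 7
  2 + 6 = 8
  2 + 9 = 11
  3 + 5 = 8
  3 + 6 = 9
  3 + 9 = 12
  5 + 6 = 11
  5 + 9 = 14
  6 + 9 = 15
Collected distinct sums: {-3, -2, 0, 1, 4, 5, 7, 8, 9, 11, 12, 14, 15}
|A +̂ A| = 13
(Reference bound: |A +̂ A| ≥ 2|A| - 3 for |A| ≥ 2, with |A| = 6 giving ≥ 9.)

|A +̂ A| = 13


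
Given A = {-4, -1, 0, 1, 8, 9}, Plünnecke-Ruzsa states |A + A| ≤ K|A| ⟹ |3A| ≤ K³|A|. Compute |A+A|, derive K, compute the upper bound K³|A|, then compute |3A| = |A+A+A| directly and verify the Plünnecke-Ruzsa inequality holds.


|A| = 6.
Step 1: Compute A + A by enumerating all 36 pairs.
A + A = {-8, -5, -4, -3, -2, -1, 0, 1, 2, 4, 5, 7, 8, 9, 10, 16, 17, 18}, so |A + A| = 18.
Step 2: Doubling constant K = |A + A|/|A| = 18/6 = 18/6 ≈ 3.0000.
Step 3: Plünnecke-Ruzsa gives |3A| ≤ K³·|A| = (3.0000)³ · 6 ≈ 162.0000.
Step 4: Compute 3A = A + A + A directly by enumerating all triples (a,b,c) ∈ A³; |3A| = 34.
Step 5: Check 34 ≤ 162.0000? Yes ✓.

K = 18/6, Plünnecke-Ruzsa bound K³|A| ≈ 162.0000, |3A| = 34, inequality holds.


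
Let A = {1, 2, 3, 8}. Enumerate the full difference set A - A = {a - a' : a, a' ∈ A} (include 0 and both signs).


A - A = {a - a' : a, a' ∈ A}.
Compute a - a' for each ordered pair (a, a'):
a = 1: 1-1=0, 1-2=-1, 1-3=-2, 1-8=-7
a = 2: 2-1=1, 2-2=0, 2-3=-1, 2-8=-6
a = 3: 3-1=2, 3-2=1, 3-3=0, 3-8=-5
a = 8: 8-1=7, 8-2=6, 8-3=5, 8-8=0
Collecting distinct values (and noting 0 appears from a-a):
A - A = {-7, -6, -5, -2, -1, 0, 1, 2, 5, 6, 7}
|A - A| = 11

A - A = {-7, -6, -5, -2, -1, 0, 1, 2, 5, 6, 7}


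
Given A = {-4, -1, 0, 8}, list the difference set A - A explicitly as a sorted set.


A - A = {a - a' : a, a' ∈ A}.
Compute a - a' for each ordered pair (a, a'):
a = -4: -4--4=0, -4--1=-3, -4-0=-4, -4-8=-12
a = -1: -1--4=3, -1--1=0, -1-0=-1, -1-8=-9
a = 0: 0--4=4, 0--1=1, 0-0=0, 0-8=-8
a = 8: 8--4=12, 8--1=9, 8-0=8, 8-8=0
Collecting distinct values (and noting 0 appears from a-a):
A - A = {-12, -9, -8, -4, -3, -1, 0, 1, 3, 4, 8, 9, 12}
|A - A| = 13

A - A = {-12, -9, -8, -4, -3, -1, 0, 1, 3, 4, 8, 9, 12}


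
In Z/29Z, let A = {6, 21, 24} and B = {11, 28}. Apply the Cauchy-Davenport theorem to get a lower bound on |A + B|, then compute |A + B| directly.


Cauchy-Davenport: |A + B| ≥ min(p, |A| + |B| - 1) for A, B nonempty in Z/pZ.
|A| = 3, |B| = 2, p = 29.
CD lower bound = min(29, 3 + 2 - 1) = min(29, 4) = 4.
Compute A + B mod 29 directly:
a = 6: 6+11=17, 6+28=5
a = 21: 21+11=3, 21+28=20
a = 24: 24+11=6, 24+28=23
A + B = {3, 5, 6, 17, 20, 23}, so |A + B| = 6.
Verify: 6 ≥ 4? Yes ✓.

CD lower bound = 4, actual |A + B| = 6.


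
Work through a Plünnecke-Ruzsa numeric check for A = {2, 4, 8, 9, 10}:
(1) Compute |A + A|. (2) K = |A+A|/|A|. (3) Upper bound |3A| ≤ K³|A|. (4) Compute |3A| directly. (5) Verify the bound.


|A| = 5.
Step 1: Compute A + A by enumerating all 25 pairs.
A + A = {4, 6, 8, 10, 11, 12, 13, 14, 16, 17, 18, 19, 20}, so |A + A| = 13.
Step 2: Doubling constant K = |A + A|/|A| = 13/5 = 13/5 ≈ 2.6000.
Step 3: Plünnecke-Ruzsa gives |3A| ≤ K³·|A| = (2.6000)³ · 5 ≈ 87.8800.
Step 4: Compute 3A = A + A + A directly by enumerating all triples (a,b,c) ∈ A³; |3A| = 22.
Step 5: Check 22 ≤ 87.8800? Yes ✓.

K = 13/5, Plünnecke-Ruzsa bound K³|A| ≈ 87.8800, |3A| = 22, inequality holds.


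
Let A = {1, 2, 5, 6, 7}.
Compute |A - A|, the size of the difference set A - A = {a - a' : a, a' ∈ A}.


A - A = {a - a' : a, a' ∈ A}; |A| = 5.
Bounds: 2|A|-1 ≤ |A - A| ≤ |A|² - |A| + 1, i.e. 9 ≤ |A - A| ≤ 21.
Note: 0 ∈ A - A always (from a - a). The set is symmetric: if d ∈ A - A then -d ∈ A - A.
Enumerate nonzero differences d = a - a' with a > a' (then include -d):
Positive differences: {1, 2, 3, 4, 5, 6}
Full difference set: {0} ∪ (positive diffs) ∪ (negative diffs).
|A - A| = 1 + 2·6 = 13 (matches direct enumeration: 13).

|A - A| = 13


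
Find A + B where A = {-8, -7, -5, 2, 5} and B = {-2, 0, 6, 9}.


A + B = {a + b : a ∈ A, b ∈ B}.
Enumerate all |A|·|B| = 5·4 = 20 pairs (a, b) and collect distinct sums.
a = -8: -8+-2=-10, -8+0=-8, -8+6=-2, -8+9=1
a = -7: -7+-2=-9, -7+0=-7, -7+6=-1, -7+9=2
a = -5: -5+-2=-7, -5+0=-5, -5+6=1, -5+9=4
a = 2: 2+-2=0, 2+0=2, 2+6=8, 2+9=11
a = 5: 5+-2=3, 5+0=5, 5+6=11, 5+9=14
Collecting distinct sums: A + B = {-10, -9, -8, -7, -5, -2, -1, 0, 1, 2, 3, 4, 5, 8, 11, 14}
|A + B| = 16

A + B = {-10, -9, -8, -7, -5, -2, -1, 0, 1, 2, 3, 4, 5, 8, 11, 14}


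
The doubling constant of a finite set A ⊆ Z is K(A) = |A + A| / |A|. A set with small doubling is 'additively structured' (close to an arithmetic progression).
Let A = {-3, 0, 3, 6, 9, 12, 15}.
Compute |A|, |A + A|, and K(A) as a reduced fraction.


|A| = 7.
Compute A + A by enumerating all 49 pairs.
A + A = {-6, -3, 0, 3, 6, 9, 12, 15, 18, 21, 24, 27, 30}, so |A + A| = 13.
K = |A + A| / |A| = 13/7 (already in lowest terms) ≈ 1.8571.
Reference: AP of size 7 gives K = 13/7 ≈ 1.8571; a fully generic set of size 7 gives K ≈ 4.0000.

|A| = 7, |A + A| = 13, K = 13/7.


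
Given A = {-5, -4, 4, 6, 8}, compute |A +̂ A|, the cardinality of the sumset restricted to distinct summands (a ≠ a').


Restricted sumset: A +̂ A = {a + a' : a ∈ A, a' ∈ A, a ≠ a'}.
Equivalently, take A + A and drop any sum 2a that is achievable ONLY as a + a for a ∈ A (i.e. sums representable only with equal summands).
Enumerate pairs (a, a') with a < a' (symmetric, so each unordered pair gives one sum; this covers all a ≠ a'):
  -5 + -4 = -9
  -5 + 4 = -1
  -5 + 6 = 1
  -5 + 8 = 3
  -4 + 4 = 0
  -4 + 6 = 2
  -4 + 8 = 4
  4 + 6 = 10
  4 + 8 = 12
  6 + 8 = 14
Collected distinct sums: {-9, -1, 0, 1, 2, 3, 4, 10, 12, 14}
|A +̂ A| = 10
(Reference bound: |A +̂ A| ≥ 2|A| - 3 for |A| ≥ 2, with |A| = 5 giving ≥ 7.)

|A +̂ A| = 10


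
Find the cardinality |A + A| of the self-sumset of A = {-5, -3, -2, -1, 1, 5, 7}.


A + A = {a + a' : a, a' ∈ A}; |A| = 7.
General bounds: 2|A| - 1 ≤ |A + A| ≤ |A|(|A|+1)/2, i.e. 13 ≤ |A + A| ≤ 28.
Lower bound 2|A|-1 is attained iff A is an arithmetic progression.
Enumerate sums a + a' for a ≤ a' (symmetric, so this suffices):
a = -5: -5+-5=-10, -5+-3=-8, -5+-2=-7, -5+-1=-6, -5+1=-4, -5+5=0, -5+7=2
a = -3: -3+-3=-6, -3+-2=-5, -3+-1=-4, -3+1=-2, -3+5=2, -3+7=4
a = -2: -2+-2=-4, -2+-1=-3, -2+1=-1, -2+5=3, -2+7=5
a = -1: -1+-1=-2, -1+1=0, -1+5=4, -1+7=6
a = 1: 1+1=2, 1+5=6, 1+7=8
a = 5: 5+5=10, 5+7=12
a = 7: 7+7=14
Distinct sums: {-10, -8, -7, -6, -5, -4, -3, -2, -1, 0, 2, 3, 4, 5, 6, 8, 10, 12, 14}
|A + A| = 19

|A + A| = 19


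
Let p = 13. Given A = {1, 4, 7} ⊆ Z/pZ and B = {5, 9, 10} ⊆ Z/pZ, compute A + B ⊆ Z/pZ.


Work in Z/13Z: reduce every sum a + b modulo 13.
Enumerate all 9 pairs:
a = 1: 1+5=6, 1+9=10, 1+10=11
a = 4: 4+5=9, 4+9=0, 4+10=1
a = 7: 7+5=12, 7+9=3, 7+10=4
Distinct residues collected: {0, 1, 3, 4, 6, 9, 10, 11, 12}
|A + B| = 9 (out of 13 total residues).

A + B = {0, 1, 3, 4, 6, 9, 10, 11, 12}


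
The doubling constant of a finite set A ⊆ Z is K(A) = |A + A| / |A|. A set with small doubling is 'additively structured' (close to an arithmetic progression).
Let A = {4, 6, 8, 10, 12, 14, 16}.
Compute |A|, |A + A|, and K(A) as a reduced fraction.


|A| = 7.
Compute A + A by enumerating all 49 pairs.
A + A = {8, 10, 12, 14, 16, 18, 20, 22, 24, 26, 28, 30, 32}, so |A + A| = 13.
K = |A + A| / |A| = 13/7 (already in lowest terms) ≈ 1.8571.
Reference: AP of size 7 gives K = 13/7 ≈ 1.8571; a fully generic set of size 7 gives K ≈ 4.0000.

|A| = 7, |A + A| = 13, K = 13/7.


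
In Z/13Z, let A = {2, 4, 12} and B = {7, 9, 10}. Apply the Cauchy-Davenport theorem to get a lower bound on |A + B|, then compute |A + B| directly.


Cauchy-Davenport: |A + B| ≥ min(p, |A| + |B| - 1) for A, B nonempty in Z/pZ.
|A| = 3, |B| = 3, p = 13.
CD lower bound = min(13, 3 + 3 - 1) = min(13, 5) = 5.
Compute A + B mod 13 directly:
a = 2: 2+7=9, 2+9=11, 2+10=12
a = 4: 4+7=11, 4+9=0, 4+10=1
a = 12: 12+7=6, 12+9=8, 12+10=9
A + B = {0, 1, 6, 8, 9, 11, 12}, so |A + B| = 7.
Verify: 7 ≥ 5? Yes ✓.

CD lower bound = 5, actual |A + B| = 7.


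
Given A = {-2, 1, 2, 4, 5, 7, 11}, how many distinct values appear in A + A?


A + A = {a + a' : a, a' ∈ A}; |A| = 7.
General bounds: 2|A| - 1 ≤ |A + A| ≤ |A|(|A|+1)/2, i.e. 13 ≤ |A + A| ≤ 28.
Lower bound 2|A|-1 is attained iff A is an arithmetic progression.
Enumerate sums a + a' for a ≤ a' (symmetric, so this suffices):
a = -2: -2+-2=-4, -2+1=-1, -2+2=0, -2+4=2, -2+5=3, -2+7=5, -2+11=9
a = 1: 1+1=2, 1+2=3, 1+4=5, 1+5=6, 1+7=8, 1+11=12
a = 2: 2+2=4, 2+4=6, 2+5=7, 2+7=9, 2+11=13
a = 4: 4+4=8, 4+5=9, 4+7=11, 4+11=15
a = 5: 5+5=10, 5+7=12, 5+11=16
a = 7: 7+7=14, 7+11=18
a = 11: 11+11=22
Distinct sums: {-4, -1, 0, 2, 3, 4, 5, 6, 7, 8, 9, 10, 11, 12, 13, 14, 15, 16, 18, 22}
|A + A| = 20

|A + A| = 20


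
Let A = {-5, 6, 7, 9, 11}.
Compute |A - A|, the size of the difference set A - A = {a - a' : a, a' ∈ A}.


A - A = {a - a' : a, a' ∈ A}; |A| = 5.
Bounds: 2|A|-1 ≤ |A - A| ≤ |A|² - |A| + 1, i.e. 9 ≤ |A - A| ≤ 21.
Note: 0 ∈ A - A always (from a - a). The set is symmetric: if d ∈ A - A then -d ∈ A - A.
Enumerate nonzero differences d = a - a' with a > a' (then include -d):
Positive differences: {1, 2, 3, 4, 5, 11, 12, 14, 16}
Full difference set: {0} ∪ (positive diffs) ∪ (negative diffs).
|A - A| = 1 + 2·9 = 19 (matches direct enumeration: 19).

|A - A| = 19


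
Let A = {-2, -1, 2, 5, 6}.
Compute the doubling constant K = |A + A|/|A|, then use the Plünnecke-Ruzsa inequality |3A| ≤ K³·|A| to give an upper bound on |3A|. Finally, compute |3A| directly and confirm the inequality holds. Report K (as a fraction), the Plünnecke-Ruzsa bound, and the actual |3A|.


|A| = 5.
Step 1: Compute A + A by enumerating all 25 pairs.
A + A = {-4, -3, -2, 0, 1, 3, 4, 5, 7, 8, 10, 11, 12}, so |A + A| = 13.
Step 2: Doubling constant K = |A + A|/|A| = 13/5 = 13/5 ≈ 2.6000.
Step 3: Plünnecke-Ruzsa gives |3A| ≤ K³·|A| = (2.6000)³ · 5 ≈ 87.8800.
Step 4: Compute 3A = A + A + A directly by enumerating all triples (a,b,c) ∈ A³; |3A| = 25.
Step 5: Check 25 ≤ 87.8800? Yes ✓.

K = 13/5, Plünnecke-Ruzsa bound K³|A| ≈ 87.8800, |3A| = 25, inequality holds.


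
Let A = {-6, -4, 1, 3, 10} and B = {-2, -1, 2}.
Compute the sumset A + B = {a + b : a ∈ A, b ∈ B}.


A + B = {a + b : a ∈ A, b ∈ B}.
Enumerate all |A|·|B| = 5·3 = 15 pairs (a, b) and collect distinct sums.
a = -6: -6+-2=-8, -6+-1=-7, -6+2=-4
a = -4: -4+-2=-6, -4+-1=-5, -4+2=-2
a = 1: 1+-2=-1, 1+-1=0, 1+2=3
a = 3: 3+-2=1, 3+-1=2, 3+2=5
a = 10: 10+-2=8, 10+-1=9, 10+2=12
Collecting distinct sums: A + B = {-8, -7, -6, -5, -4, -2, -1, 0, 1, 2, 3, 5, 8, 9, 12}
|A + B| = 15

A + B = {-8, -7, -6, -5, -4, -2, -1, 0, 1, 2, 3, 5, 8, 9, 12}


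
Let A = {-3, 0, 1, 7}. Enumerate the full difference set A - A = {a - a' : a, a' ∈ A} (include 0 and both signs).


A - A = {a - a' : a, a' ∈ A}.
Compute a - a' for each ordered pair (a, a'):
a = -3: -3--3=0, -3-0=-3, -3-1=-4, -3-7=-10
a = 0: 0--3=3, 0-0=0, 0-1=-1, 0-7=-7
a = 1: 1--3=4, 1-0=1, 1-1=0, 1-7=-6
a = 7: 7--3=10, 7-0=7, 7-1=6, 7-7=0
Collecting distinct values (and noting 0 appears from a-a):
A - A = {-10, -7, -6, -4, -3, -1, 0, 1, 3, 4, 6, 7, 10}
|A - A| = 13

A - A = {-10, -7, -6, -4, -3, -1, 0, 1, 3, 4, 6, 7, 10}


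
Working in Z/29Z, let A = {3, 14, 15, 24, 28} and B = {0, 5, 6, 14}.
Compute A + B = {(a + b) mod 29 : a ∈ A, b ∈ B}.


Work in Z/29Z: reduce every sum a + b modulo 29.
Enumerate all 20 pairs:
a = 3: 3+0=3, 3+5=8, 3+6=9, 3+14=17
a = 14: 14+0=14, 14+5=19, 14+6=20, 14+14=28
a = 15: 15+0=15, 15+5=20, 15+6=21, 15+14=0
a = 24: 24+0=24, 24+5=0, 24+6=1, 24+14=9
a = 28: 28+0=28, 28+5=4, 28+6=5, 28+14=13
Distinct residues collected: {0, 1, 3, 4, 5, 8, 9, 13, 14, 15, 17, 19, 20, 21, 24, 28}
|A + B| = 16 (out of 29 total residues).

A + B = {0, 1, 3, 4, 5, 8, 9, 13, 14, 15, 17, 19, 20, 21, 24, 28}


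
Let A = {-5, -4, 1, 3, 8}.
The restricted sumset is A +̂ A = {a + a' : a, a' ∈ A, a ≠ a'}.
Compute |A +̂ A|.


Restricted sumset: A +̂ A = {a + a' : a ∈ A, a' ∈ A, a ≠ a'}.
Equivalently, take A + A and drop any sum 2a that is achievable ONLY as a + a for a ∈ A (i.e. sums representable only with equal summands).
Enumerate pairs (a, a') with a < a' (symmetric, so each unordered pair gives one sum; this covers all a ≠ a'):
  -5 + -4 = -9
  -5 + 1 = -4
  -5 + 3 = -2
  -5 + 8 = 3
  -4 + 1 = -3
  -4 + 3 = -1
  -4 + 8 = 4
  1 + 3 = 4
  1 + 8 = 9
  3 + 8 = 11
Collected distinct sums: {-9, -4, -3, -2, -1, 3, 4, 9, 11}
|A +̂ A| = 9
(Reference bound: |A +̂ A| ≥ 2|A| - 3 for |A| ≥ 2, with |A| = 5 giving ≥ 7.)

|A +̂ A| = 9


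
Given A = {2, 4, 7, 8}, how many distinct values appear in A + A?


A + A = {a + a' : a, a' ∈ A}; |A| = 4.
General bounds: 2|A| - 1 ≤ |A + A| ≤ |A|(|A|+1)/2, i.e. 7 ≤ |A + A| ≤ 10.
Lower bound 2|A|-1 is attained iff A is an arithmetic progression.
Enumerate sums a + a' for a ≤ a' (symmetric, so this suffices):
a = 2: 2+2=4, 2+4=6, 2+7=9, 2+8=10
a = 4: 4+4=8, 4+7=11, 4+8=12
a = 7: 7+7=14, 7+8=15
a = 8: 8+8=16
Distinct sums: {4, 6, 8, 9, 10, 11, 12, 14, 15, 16}
|A + A| = 10

|A + A| = 10


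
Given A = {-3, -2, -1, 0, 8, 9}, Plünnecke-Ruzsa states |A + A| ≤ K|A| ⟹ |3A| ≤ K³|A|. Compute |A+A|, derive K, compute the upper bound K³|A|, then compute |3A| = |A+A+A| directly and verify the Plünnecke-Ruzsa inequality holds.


|A| = 6.
Step 1: Compute A + A by enumerating all 36 pairs.
A + A = {-6, -5, -4, -3, -2, -1, 0, 5, 6, 7, 8, 9, 16, 17, 18}, so |A + A| = 15.
Step 2: Doubling constant K = |A + A|/|A| = 15/6 = 15/6 ≈ 2.5000.
Step 3: Plünnecke-Ruzsa gives |3A| ≤ K³·|A| = (2.5000)³ · 6 ≈ 93.7500.
Step 4: Compute 3A = A + A + A directly by enumerating all triples (a,b,c) ∈ A³; |3A| = 28.
Step 5: Check 28 ≤ 93.7500? Yes ✓.

K = 15/6, Plünnecke-Ruzsa bound K³|A| ≈ 93.7500, |3A| = 28, inequality holds.


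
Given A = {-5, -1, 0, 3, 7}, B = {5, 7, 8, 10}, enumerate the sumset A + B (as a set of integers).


A + B = {a + b : a ∈ A, b ∈ B}.
Enumerate all |A|·|B| = 5·4 = 20 pairs (a, b) and collect distinct sums.
a = -5: -5+5=0, -5+7=2, -5+8=3, -5+10=5
a = -1: -1+5=4, -1+7=6, -1+8=7, -1+10=9
a = 0: 0+5=5, 0+7=7, 0+8=8, 0+10=10
a = 3: 3+5=8, 3+7=10, 3+8=11, 3+10=13
a = 7: 7+5=12, 7+7=14, 7+8=15, 7+10=17
Collecting distinct sums: A + B = {0, 2, 3, 4, 5, 6, 7, 8, 9, 10, 11, 12, 13, 14, 15, 17}
|A + B| = 16

A + B = {0, 2, 3, 4, 5, 6, 7, 8, 9, 10, 11, 12, 13, 14, 15, 17}


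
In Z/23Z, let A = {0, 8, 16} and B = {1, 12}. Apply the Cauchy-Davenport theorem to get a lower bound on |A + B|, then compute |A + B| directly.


Cauchy-Davenport: |A + B| ≥ min(p, |A| + |B| - 1) for A, B nonempty in Z/pZ.
|A| = 3, |B| = 2, p = 23.
CD lower bound = min(23, 3 + 2 - 1) = min(23, 4) = 4.
Compute A + B mod 23 directly:
a = 0: 0+1=1, 0+12=12
a = 8: 8+1=9, 8+12=20
a = 16: 16+1=17, 16+12=5
A + B = {1, 5, 9, 12, 17, 20}, so |A + B| = 6.
Verify: 6 ≥ 4? Yes ✓.

CD lower bound = 4, actual |A + B| = 6.


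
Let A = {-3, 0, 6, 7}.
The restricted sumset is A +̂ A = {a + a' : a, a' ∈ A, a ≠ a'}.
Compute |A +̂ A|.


Restricted sumset: A +̂ A = {a + a' : a ∈ A, a' ∈ A, a ≠ a'}.
Equivalently, take A + A and drop any sum 2a that is achievable ONLY as a + a for a ∈ A (i.e. sums representable only with equal summands).
Enumerate pairs (a, a') with a < a' (symmetric, so each unordered pair gives one sum; this covers all a ≠ a'):
  -3 + 0 = -3
  -3 + 6 = 3
  -3 + 7 = 4
  0 + 6 = 6
  0 + 7 = 7
  6 + 7 = 13
Collected distinct sums: {-3, 3, 4, 6, 7, 13}
|A +̂ A| = 6
(Reference bound: |A +̂ A| ≥ 2|A| - 3 for |A| ≥ 2, with |A| = 4 giving ≥ 5.)

|A +̂ A| = 6


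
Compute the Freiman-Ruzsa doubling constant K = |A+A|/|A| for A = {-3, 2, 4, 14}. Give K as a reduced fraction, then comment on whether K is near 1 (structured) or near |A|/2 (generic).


|A| = 4.
Compute A + A by enumerating all 16 pairs.
A + A = {-6, -1, 1, 4, 6, 8, 11, 16, 18, 28}, so |A + A| = 10.
K = |A + A| / |A| = 10/4 = 5/2 ≈ 2.5000.
Reference: AP of size 4 gives K = 7/4 ≈ 1.7500; a fully generic set of size 4 gives K ≈ 2.5000.

|A| = 4, |A + A| = 10, K = 10/4 = 5/2.


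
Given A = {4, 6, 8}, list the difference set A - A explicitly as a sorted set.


A - A = {a - a' : a, a' ∈ A}.
Compute a - a' for each ordered pair (a, a'):
a = 4: 4-4=0, 4-6=-2, 4-8=-4
a = 6: 6-4=2, 6-6=0, 6-8=-2
a = 8: 8-4=4, 8-6=2, 8-8=0
Collecting distinct values (and noting 0 appears from a-a):
A - A = {-4, -2, 0, 2, 4}
|A - A| = 5

A - A = {-4, -2, 0, 2, 4}


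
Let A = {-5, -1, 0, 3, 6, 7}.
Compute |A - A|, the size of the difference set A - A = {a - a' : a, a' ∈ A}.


A - A = {a - a' : a, a' ∈ A}; |A| = 6.
Bounds: 2|A|-1 ≤ |A - A| ≤ |A|² - |A| + 1, i.e. 11 ≤ |A - A| ≤ 31.
Note: 0 ∈ A - A always (from a - a). The set is symmetric: if d ∈ A - A then -d ∈ A - A.
Enumerate nonzero differences d = a - a' with a > a' (then include -d):
Positive differences: {1, 3, 4, 5, 6, 7, 8, 11, 12}
Full difference set: {0} ∪ (positive diffs) ∪ (negative diffs).
|A - A| = 1 + 2·9 = 19 (matches direct enumeration: 19).

|A - A| = 19


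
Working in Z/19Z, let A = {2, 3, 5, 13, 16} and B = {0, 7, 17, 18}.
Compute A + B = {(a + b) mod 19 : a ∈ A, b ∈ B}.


Work in Z/19Z: reduce every sum a + b modulo 19.
Enumerate all 20 pairs:
a = 2: 2+0=2, 2+7=9, 2+17=0, 2+18=1
a = 3: 3+0=3, 3+7=10, 3+17=1, 3+18=2
a = 5: 5+0=5, 5+7=12, 5+17=3, 5+18=4
a = 13: 13+0=13, 13+7=1, 13+17=11, 13+18=12
a = 16: 16+0=16, 16+7=4, 16+17=14, 16+18=15
Distinct residues collected: {0, 1, 2, 3, 4, 5, 9, 10, 11, 12, 13, 14, 15, 16}
|A + B| = 14 (out of 19 total residues).

A + B = {0, 1, 2, 3, 4, 5, 9, 10, 11, 12, 13, 14, 15, 16}


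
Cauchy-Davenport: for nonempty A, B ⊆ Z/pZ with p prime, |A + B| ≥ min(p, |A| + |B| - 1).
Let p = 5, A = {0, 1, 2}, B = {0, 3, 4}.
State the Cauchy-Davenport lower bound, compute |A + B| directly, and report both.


Cauchy-Davenport: |A + B| ≥ min(p, |A| + |B| - 1) for A, B nonempty in Z/pZ.
|A| = 3, |B| = 3, p = 5.
CD lower bound = min(5, 3 + 3 - 1) = min(5, 5) = 5.
Compute A + B mod 5 directly:
a = 0: 0+0=0, 0+3=3, 0+4=4
a = 1: 1+0=1, 1+3=4, 1+4=0
a = 2: 2+0=2, 2+3=0, 2+4=1
A + B = {0, 1, 2, 3, 4}, so |A + B| = 5.
Verify: 5 ≥ 5? Yes ✓.

CD lower bound = 5, actual |A + B| = 5.


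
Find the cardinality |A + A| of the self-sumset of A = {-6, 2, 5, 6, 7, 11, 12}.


A + A = {a + a' : a, a' ∈ A}; |A| = 7.
General bounds: 2|A| - 1 ≤ |A + A| ≤ |A|(|A|+1)/2, i.e. 13 ≤ |A + A| ≤ 28.
Lower bound 2|A|-1 is attained iff A is an arithmetic progression.
Enumerate sums a + a' for a ≤ a' (symmetric, so this suffices):
a = -6: -6+-6=-12, -6+2=-4, -6+5=-1, -6+6=0, -6+7=1, -6+11=5, -6+12=6
a = 2: 2+2=4, 2+5=7, 2+6=8, 2+7=9, 2+11=13, 2+12=14
a = 5: 5+5=10, 5+6=11, 5+7=12, 5+11=16, 5+12=17
a = 6: 6+6=12, 6+7=13, 6+11=17, 6+12=18
a = 7: 7+7=14, 7+11=18, 7+12=19
a = 11: 11+11=22, 11+12=23
a = 12: 12+12=24
Distinct sums: {-12, -4, -1, 0, 1, 4, 5, 6, 7, 8, 9, 10, 11, 12, 13, 14, 16, 17, 18, 19, 22, 23, 24}
|A + A| = 23

|A + A| = 23


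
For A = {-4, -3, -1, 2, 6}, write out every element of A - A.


A - A = {a - a' : a, a' ∈ A}.
Compute a - a' for each ordered pair (a, a'):
a = -4: -4--4=0, -4--3=-1, -4--1=-3, -4-2=-6, -4-6=-10
a = -3: -3--4=1, -3--3=0, -3--1=-2, -3-2=-5, -3-6=-9
a = -1: -1--4=3, -1--3=2, -1--1=0, -1-2=-3, -1-6=-7
a = 2: 2--4=6, 2--3=5, 2--1=3, 2-2=0, 2-6=-4
a = 6: 6--4=10, 6--3=9, 6--1=7, 6-2=4, 6-6=0
Collecting distinct values (and noting 0 appears from a-a):
A - A = {-10, -9, -7, -6, -5, -4, -3, -2, -1, 0, 1, 2, 3, 4, 5, 6, 7, 9, 10}
|A - A| = 19

A - A = {-10, -9, -7, -6, -5, -4, -3, -2, -1, 0, 1, 2, 3, 4, 5, 6, 7, 9, 10}


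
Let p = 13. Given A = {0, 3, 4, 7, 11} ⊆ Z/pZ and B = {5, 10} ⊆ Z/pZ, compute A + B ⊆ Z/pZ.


Work in Z/13Z: reduce every sum a + b modulo 13.
Enumerate all 10 pairs:
a = 0: 0+5=5, 0+10=10
a = 3: 3+5=8, 3+10=0
a = 4: 4+5=9, 4+10=1
a = 7: 7+5=12, 7+10=4
a = 11: 11+5=3, 11+10=8
Distinct residues collected: {0, 1, 3, 4, 5, 8, 9, 10, 12}
|A + B| = 9 (out of 13 total residues).

A + B = {0, 1, 3, 4, 5, 8, 9, 10, 12}


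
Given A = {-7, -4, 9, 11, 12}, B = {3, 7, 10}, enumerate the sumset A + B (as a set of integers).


A + B = {a + b : a ∈ A, b ∈ B}.
Enumerate all |A|·|B| = 5·3 = 15 pairs (a, b) and collect distinct sums.
a = -7: -7+3=-4, -7+7=0, -7+10=3
a = -4: -4+3=-1, -4+7=3, -4+10=6
a = 9: 9+3=12, 9+7=16, 9+10=19
a = 11: 11+3=14, 11+7=18, 11+10=21
a = 12: 12+3=15, 12+7=19, 12+10=22
Collecting distinct sums: A + B = {-4, -1, 0, 3, 6, 12, 14, 15, 16, 18, 19, 21, 22}
|A + B| = 13

A + B = {-4, -1, 0, 3, 6, 12, 14, 15, 16, 18, 19, 21, 22}


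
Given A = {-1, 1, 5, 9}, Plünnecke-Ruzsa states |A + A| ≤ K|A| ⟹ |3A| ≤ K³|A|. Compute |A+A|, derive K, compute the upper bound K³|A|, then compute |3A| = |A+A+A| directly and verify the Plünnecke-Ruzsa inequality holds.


|A| = 4.
Step 1: Compute A + A by enumerating all 16 pairs.
A + A = {-2, 0, 2, 4, 6, 8, 10, 14, 18}, so |A + A| = 9.
Step 2: Doubling constant K = |A + A|/|A| = 9/4 = 9/4 ≈ 2.2500.
Step 3: Plünnecke-Ruzsa gives |3A| ≤ K³·|A| = (2.2500)³ · 4 ≈ 45.5625.
Step 4: Compute 3A = A + A + A directly by enumerating all triples (a,b,c) ∈ A³; |3A| = 14.
Step 5: Check 14 ≤ 45.5625? Yes ✓.

K = 9/4, Plünnecke-Ruzsa bound K³|A| ≈ 45.5625, |3A| = 14, inequality holds.


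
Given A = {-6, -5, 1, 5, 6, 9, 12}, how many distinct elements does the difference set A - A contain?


A - A = {a - a' : a, a' ∈ A}; |A| = 7.
Bounds: 2|A|-1 ≤ |A - A| ≤ |A|² - |A| + 1, i.e. 13 ≤ |A - A| ≤ 43.
Note: 0 ∈ A - A always (from a - a). The set is symmetric: if d ∈ A - A then -d ∈ A - A.
Enumerate nonzero differences d = a - a' with a > a' (then include -d):
Positive differences: {1, 3, 4, 5, 6, 7, 8, 10, 11, 12, 14, 15, 17, 18}
Full difference set: {0} ∪ (positive diffs) ∪ (negative diffs).
|A - A| = 1 + 2·14 = 29 (matches direct enumeration: 29).

|A - A| = 29


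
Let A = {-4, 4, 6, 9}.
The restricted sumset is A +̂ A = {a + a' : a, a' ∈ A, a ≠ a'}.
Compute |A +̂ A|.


Restricted sumset: A +̂ A = {a + a' : a ∈ A, a' ∈ A, a ≠ a'}.
Equivalently, take A + A and drop any sum 2a that is achievable ONLY as a + a for a ∈ A (i.e. sums representable only with equal summands).
Enumerate pairs (a, a') with a < a' (symmetric, so each unordered pair gives one sum; this covers all a ≠ a'):
  -4 + 4 = 0
  -4 + 6 = 2
  -4 + 9 = 5
  4 + 6 = 10
  4 + 9 = 13
  6 + 9 = 15
Collected distinct sums: {0, 2, 5, 10, 13, 15}
|A +̂ A| = 6
(Reference bound: |A +̂ A| ≥ 2|A| - 3 for |A| ≥ 2, with |A| = 4 giving ≥ 5.)

|A +̂ A| = 6


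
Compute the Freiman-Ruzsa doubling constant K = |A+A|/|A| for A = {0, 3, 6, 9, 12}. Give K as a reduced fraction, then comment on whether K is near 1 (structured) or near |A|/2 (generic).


|A| = 5.
Compute A + A by enumerating all 25 pairs.
A + A = {0, 3, 6, 9, 12, 15, 18, 21, 24}, so |A + A| = 9.
K = |A + A| / |A| = 9/5 (already in lowest terms) ≈ 1.8000.
Reference: AP of size 5 gives K = 9/5 ≈ 1.8000; a fully generic set of size 5 gives K ≈ 3.0000.

|A| = 5, |A + A| = 9, K = 9/5.


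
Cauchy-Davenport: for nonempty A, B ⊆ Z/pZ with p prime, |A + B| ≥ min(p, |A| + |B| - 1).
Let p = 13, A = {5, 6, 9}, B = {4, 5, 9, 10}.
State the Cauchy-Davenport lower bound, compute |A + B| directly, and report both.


Cauchy-Davenport: |A + B| ≥ min(p, |A| + |B| - 1) for A, B nonempty in Z/pZ.
|A| = 3, |B| = 4, p = 13.
CD lower bound = min(13, 3 + 4 - 1) = min(13, 6) = 6.
Compute A + B mod 13 directly:
a = 5: 5+4=9, 5+5=10, 5+9=1, 5+10=2
a = 6: 6+4=10, 6+5=11, 6+9=2, 6+10=3
a = 9: 9+4=0, 9+5=1, 9+9=5, 9+10=6
A + B = {0, 1, 2, 3, 5, 6, 9, 10, 11}, so |A + B| = 9.
Verify: 9 ≥ 6? Yes ✓.

CD lower bound = 6, actual |A + B| = 9.


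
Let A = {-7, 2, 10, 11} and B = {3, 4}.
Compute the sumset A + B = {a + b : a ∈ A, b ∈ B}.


A + B = {a + b : a ∈ A, b ∈ B}.
Enumerate all |A|·|B| = 4·2 = 8 pairs (a, b) and collect distinct sums.
a = -7: -7+3=-4, -7+4=-3
a = 2: 2+3=5, 2+4=6
a = 10: 10+3=13, 10+4=14
a = 11: 11+3=14, 11+4=15
Collecting distinct sums: A + B = {-4, -3, 5, 6, 13, 14, 15}
|A + B| = 7

A + B = {-4, -3, 5, 6, 13, 14, 15}


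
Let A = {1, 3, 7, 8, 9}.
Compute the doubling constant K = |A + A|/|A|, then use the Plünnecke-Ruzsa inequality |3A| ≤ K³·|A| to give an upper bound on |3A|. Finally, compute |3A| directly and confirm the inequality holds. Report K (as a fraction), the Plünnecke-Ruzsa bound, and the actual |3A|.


|A| = 5.
Step 1: Compute A + A by enumerating all 25 pairs.
A + A = {2, 4, 6, 8, 9, 10, 11, 12, 14, 15, 16, 17, 18}, so |A + A| = 13.
Step 2: Doubling constant K = |A + A|/|A| = 13/5 = 13/5 ≈ 2.6000.
Step 3: Plünnecke-Ruzsa gives |3A| ≤ K³·|A| = (2.6000)³ · 5 ≈ 87.8800.
Step 4: Compute 3A = A + A + A directly by enumerating all triples (a,b,c) ∈ A³; |3A| = 22.
Step 5: Check 22 ≤ 87.8800? Yes ✓.

K = 13/5, Plünnecke-Ruzsa bound K³|A| ≈ 87.8800, |3A| = 22, inequality holds.


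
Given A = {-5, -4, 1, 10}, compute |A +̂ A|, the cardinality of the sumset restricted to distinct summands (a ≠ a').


Restricted sumset: A +̂ A = {a + a' : a ∈ A, a' ∈ A, a ≠ a'}.
Equivalently, take A + A and drop any sum 2a that is achievable ONLY as a + a for a ∈ A (i.e. sums representable only with equal summands).
Enumerate pairs (a, a') with a < a' (symmetric, so each unordered pair gives one sum; this covers all a ≠ a'):
  -5 + -4 = -9
  -5 + 1 = -4
  -5 + 10 = 5
  -4 + 1 = -3
  -4 + 10 = 6
  1 + 10 = 11
Collected distinct sums: {-9, -4, -3, 5, 6, 11}
|A +̂ A| = 6
(Reference bound: |A +̂ A| ≥ 2|A| - 3 for |A| ≥ 2, with |A| = 4 giving ≥ 5.)

|A +̂ A| = 6


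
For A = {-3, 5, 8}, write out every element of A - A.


A - A = {a - a' : a, a' ∈ A}.
Compute a - a' for each ordered pair (a, a'):
a = -3: -3--3=0, -3-5=-8, -3-8=-11
a = 5: 5--3=8, 5-5=0, 5-8=-3
a = 8: 8--3=11, 8-5=3, 8-8=0
Collecting distinct values (and noting 0 appears from a-a):
A - A = {-11, -8, -3, 0, 3, 8, 11}
|A - A| = 7

A - A = {-11, -8, -3, 0, 3, 8, 11}


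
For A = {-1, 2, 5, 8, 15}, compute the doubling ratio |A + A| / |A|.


|A| = 5.
Compute A + A by enumerating all 25 pairs.
A + A = {-2, 1, 4, 7, 10, 13, 14, 16, 17, 20, 23, 30}, so |A + A| = 12.
K = |A + A| / |A| = 12/5 (already in lowest terms) ≈ 2.4000.
Reference: AP of size 5 gives K = 9/5 ≈ 1.8000; a fully generic set of size 5 gives K ≈ 3.0000.

|A| = 5, |A + A| = 12, K = 12/5.


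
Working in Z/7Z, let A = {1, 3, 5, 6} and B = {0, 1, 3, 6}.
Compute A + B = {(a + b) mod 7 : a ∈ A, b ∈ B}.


Work in Z/7Z: reduce every sum a + b modulo 7.
Enumerate all 16 pairs:
a = 1: 1+0=1, 1+1=2, 1+3=4, 1+6=0
a = 3: 3+0=3, 3+1=4, 3+3=6, 3+6=2
a = 5: 5+0=5, 5+1=6, 5+3=1, 5+6=4
a = 6: 6+0=6, 6+1=0, 6+3=2, 6+6=5
Distinct residues collected: {0, 1, 2, 3, 4, 5, 6}
|A + B| = 7 (out of 7 total residues).

A + B = {0, 1, 2, 3, 4, 5, 6}


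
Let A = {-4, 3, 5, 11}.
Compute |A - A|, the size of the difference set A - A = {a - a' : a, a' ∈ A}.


A - A = {a - a' : a, a' ∈ A}; |A| = 4.
Bounds: 2|A|-1 ≤ |A - A| ≤ |A|² - |A| + 1, i.e. 7 ≤ |A - A| ≤ 13.
Note: 0 ∈ A - A always (from a - a). The set is symmetric: if d ∈ A - A then -d ∈ A - A.
Enumerate nonzero differences d = a - a' with a > a' (then include -d):
Positive differences: {2, 6, 7, 8, 9, 15}
Full difference set: {0} ∪ (positive diffs) ∪ (negative diffs).
|A - A| = 1 + 2·6 = 13 (matches direct enumeration: 13).

|A - A| = 13


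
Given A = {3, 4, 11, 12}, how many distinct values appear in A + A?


A + A = {a + a' : a, a' ∈ A}; |A| = 4.
General bounds: 2|A| - 1 ≤ |A + A| ≤ |A|(|A|+1)/2, i.e. 7 ≤ |A + A| ≤ 10.
Lower bound 2|A|-1 is attained iff A is an arithmetic progression.
Enumerate sums a + a' for a ≤ a' (symmetric, so this suffices):
a = 3: 3+3=6, 3+4=7, 3+11=14, 3+12=15
a = 4: 4+4=8, 4+11=15, 4+12=16
a = 11: 11+11=22, 11+12=23
a = 12: 12+12=24
Distinct sums: {6, 7, 8, 14, 15, 16, 22, 23, 24}
|A + A| = 9

|A + A| = 9


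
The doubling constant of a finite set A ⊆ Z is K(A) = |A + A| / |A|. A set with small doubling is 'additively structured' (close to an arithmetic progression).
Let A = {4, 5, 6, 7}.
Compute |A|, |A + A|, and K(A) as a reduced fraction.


|A| = 4.
Compute A + A by enumerating all 16 pairs.
A + A = {8, 9, 10, 11, 12, 13, 14}, so |A + A| = 7.
K = |A + A| / |A| = 7/4 (already in lowest terms) ≈ 1.7500.
Reference: AP of size 4 gives K = 7/4 ≈ 1.7500; a fully generic set of size 4 gives K ≈ 2.5000.

|A| = 4, |A + A| = 7, K = 7/4.


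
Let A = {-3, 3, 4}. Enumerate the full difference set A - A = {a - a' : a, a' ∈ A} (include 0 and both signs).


A - A = {a - a' : a, a' ∈ A}.
Compute a - a' for each ordered pair (a, a'):
a = -3: -3--3=0, -3-3=-6, -3-4=-7
a = 3: 3--3=6, 3-3=0, 3-4=-1
a = 4: 4--3=7, 4-3=1, 4-4=0
Collecting distinct values (and noting 0 appears from a-a):
A - A = {-7, -6, -1, 0, 1, 6, 7}
|A - A| = 7

A - A = {-7, -6, -1, 0, 1, 6, 7}


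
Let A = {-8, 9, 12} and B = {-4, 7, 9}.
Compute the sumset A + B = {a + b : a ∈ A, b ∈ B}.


A + B = {a + b : a ∈ A, b ∈ B}.
Enumerate all |A|·|B| = 3·3 = 9 pairs (a, b) and collect distinct sums.
a = -8: -8+-4=-12, -8+7=-1, -8+9=1
a = 9: 9+-4=5, 9+7=16, 9+9=18
a = 12: 12+-4=8, 12+7=19, 12+9=21
Collecting distinct sums: A + B = {-12, -1, 1, 5, 8, 16, 18, 19, 21}
|A + B| = 9

A + B = {-12, -1, 1, 5, 8, 16, 18, 19, 21}


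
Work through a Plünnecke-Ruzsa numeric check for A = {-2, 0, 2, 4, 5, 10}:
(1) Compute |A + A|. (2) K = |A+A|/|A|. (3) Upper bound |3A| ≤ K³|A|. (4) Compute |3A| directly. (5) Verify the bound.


|A| = 6.
Step 1: Compute A + A by enumerating all 36 pairs.
A + A = {-4, -2, 0, 2, 3, 4, 5, 6, 7, 8, 9, 10, 12, 14, 15, 20}, so |A + A| = 16.
Step 2: Doubling constant K = |A + A|/|A| = 16/6 = 16/6 ≈ 2.6667.
Step 3: Plünnecke-Ruzsa gives |3A| ≤ K³·|A| = (2.6667)³ · 6 ≈ 113.7778.
Step 4: Compute 3A = A + A + A directly by enumerating all triples (a,b,c) ∈ A³; |3A| = 28.
Step 5: Check 28 ≤ 113.7778? Yes ✓.

K = 16/6, Plünnecke-Ruzsa bound K³|A| ≈ 113.7778, |3A| = 28, inequality holds.


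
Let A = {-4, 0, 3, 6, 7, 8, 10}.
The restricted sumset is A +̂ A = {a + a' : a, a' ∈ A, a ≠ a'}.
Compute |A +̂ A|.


Restricted sumset: A +̂ A = {a + a' : a ∈ A, a' ∈ A, a ≠ a'}.
Equivalently, take A + A and drop any sum 2a that is achievable ONLY as a + a for a ∈ A (i.e. sums representable only with equal summands).
Enumerate pairs (a, a') with a < a' (symmetric, so each unordered pair gives one sum; this covers all a ≠ a'):
  -4 + 0 = -4
  -4 + 3 = -1
  -4 + 6 = 2
  -4 + 7 = 3
  -4 + 8 = 4
  -4 + 10 = 6
  0 + 3 = 3
  0 + 6 = 6
  0 + 7 = 7
  0 + 8 = 8
  0 + 10 = 10
  3 + 6 = 9
  3 + 7 = 10
  3 + 8 = 11
  3 + 10 = 13
  6 + 7 = 13
  6 + 8 = 14
  6 + 10 = 16
  7 + 8 = 15
  7 + 10 = 17
  8 + 10 = 18
Collected distinct sums: {-4, -1, 2, 3, 4, 6, 7, 8, 9, 10, 11, 13, 14, 15, 16, 17, 18}
|A +̂ A| = 17
(Reference bound: |A +̂ A| ≥ 2|A| - 3 for |A| ≥ 2, with |A| = 7 giving ≥ 11.)

|A +̂ A| = 17


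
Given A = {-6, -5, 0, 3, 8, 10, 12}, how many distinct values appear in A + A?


A + A = {a + a' : a, a' ∈ A}; |A| = 7.
General bounds: 2|A| - 1 ≤ |A + A| ≤ |A|(|A|+1)/2, i.e. 13 ≤ |A + A| ≤ 28.
Lower bound 2|A|-1 is attained iff A is an arithmetic progression.
Enumerate sums a + a' for a ≤ a' (symmetric, so this suffices):
a = -6: -6+-6=-12, -6+-5=-11, -6+0=-6, -6+3=-3, -6+8=2, -6+10=4, -6+12=6
a = -5: -5+-5=-10, -5+0=-5, -5+3=-2, -5+8=3, -5+10=5, -5+12=7
a = 0: 0+0=0, 0+3=3, 0+8=8, 0+10=10, 0+12=12
a = 3: 3+3=6, 3+8=11, 3+10=13, 3+12=15
a = 8: 8+8=16, 8+10=18, 8+12=20
a = 10: 10+10=20, 10+12=22
a = 12: 12+12=24
Distinct sums: {-12, -11, -10, -6, -5, -3, -2, 0, 2, 3, 4, 5, 6, 7, 8, 10, 11, 12, 13, 15, 16, 18, 20, 22, 24}
|A + A| = 25

|A + A| = 25


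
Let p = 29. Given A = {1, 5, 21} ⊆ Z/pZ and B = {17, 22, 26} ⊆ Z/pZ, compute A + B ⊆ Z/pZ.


Work in Z/29Z: reduce every sum a + b modulo 29.
Enumerate all 9 pairs:
a = 1: 1+17=18, 1+22=23, 1+26=27
a = 5: 5+17=22, 5+22=27, 5+26=2
a = 21: 21+17=9, 21+22=14, 21+26=18
Distinct residues collected: {2, 9, 14, 18, 22, 23, 27}
|A + B| = 7 (out of 29 total residues).

A + B = {2, 9, 14, 18, 22, 23, 27}


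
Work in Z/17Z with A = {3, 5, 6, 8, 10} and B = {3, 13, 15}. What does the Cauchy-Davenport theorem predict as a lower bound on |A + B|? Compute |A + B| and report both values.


Cauchy-Davenport: |A + B| ≥ min(p, |A| + |B| - 1) for A, B nonempty in Z/pZ.
|A| = 5, |B| = 3, p = 17.
CD lower bound = min(17, 5 + 3 - 1) = min(17, 7) = 7.
Compute A + B mod 17 directly:
a = 3: 3+3=6, 3+13=16, 3+15=1
a = 5: 5+3=8, 5+13=1, 5+15=3
a = 6: 6+3=9, 6+13=2, 6+15=4
a = 8: 8+3=11, 8+13=4, 8+15=6
a = 10: 10+3=13, 10+13=6, 10+15=8
A + B = {1, 2, 3, 4, 6, 8, 9, 11, 13, 16}, so |A + B| = 10.
Verify: 10 ≥ 7? Yes ✓.

CD lower bound = 7, actual |A + B| = 10.


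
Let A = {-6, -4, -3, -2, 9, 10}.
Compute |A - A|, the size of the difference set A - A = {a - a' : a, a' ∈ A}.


A - A = {a - a' : a, a' ∈ A}; |A| = 6.
Bounds: 2|A|-1 ≤ |A - A| ≤ |A|² - |A| + 1, i.e. 11 ≤ |A - A| ≤ 31.
Note: 0 ∈ A - A always (from a - a). The set is symmetric: if d ∈ A - A then -d ∈ A - A.
Enumerate nonzero differences d = a - a' with a > a' (then include -d):
Positive differences: {1, 2, 3, 4, 11, 12, 13, 14, 15, 16}
Full difference set: {0} ∪ (positive diffs) ∪ (negative diffs).
|A - A| = 1 + 2·10 = 21 (matches direct enumeration: 21).

|A - A| = 21


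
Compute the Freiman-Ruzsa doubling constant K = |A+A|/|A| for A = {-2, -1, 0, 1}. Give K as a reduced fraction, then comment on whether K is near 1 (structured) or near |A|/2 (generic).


|A| = 4.
Compute A + A by enumerating all 16 pairs.
A + A = {-4, -3, -2, -1, 0, 1, 2}, so |A + A| = 7.
K = |A + A| / |A| = 7/4 (already in lowest terms) ≈ 1.7500.
Reference: AP of size 4 gives K = 7/4 ≈ 1.7500; a fully generic set of size 4 gives K ≈ 2.5000.

|A| = 4, |A + A| = 7, K = 7/4.


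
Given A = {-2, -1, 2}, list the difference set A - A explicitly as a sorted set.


A - A = {a - a' : a, a' ∈ A}.
Compute a - a' for each ordered pair (a, a'):
a = -2: -2--2=0, -2--1=-1, -2-2=-4
a = -1: -1--2=1, -1--1=0, -1-2=-3
a = 2: 2--2=4, 2--1=3, 2-2=0
Collecting distinct values (and noting 0 appears from a-a):
A - A = {-4, -3, -1, 0, 1, 3, 4}
|A - A| = 7

A - A = {-4, -3, -1, 0, 1, 3, 4}


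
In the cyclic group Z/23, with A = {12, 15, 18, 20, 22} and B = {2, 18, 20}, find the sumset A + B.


Work in Z/23Z: reduce every sum a + b modulo 23.
Enumerate all 15 pairs:
a = 12: 12+2=14, 12+18=7, 12+20=9
a = 15: 15+2=17, 15+18=10, 15+20=12
a = 18: 18+2=20, 18+18=13, 18+20=15
a = 20: 20+2=22, 20+18=15, 20+20=17
a = 22: 22+2=1, 22+18=17, 22+20=19
Distinct residues collected: {1, 7, 9, 10, 12, 13, 14, 15, 17, 19, 20, 22}
|A + B| = 12 (out of 23 total residues).

A + B = {1, 7, 9, 10, 12, 13, 14, 15, 17, 19, 20, 22}


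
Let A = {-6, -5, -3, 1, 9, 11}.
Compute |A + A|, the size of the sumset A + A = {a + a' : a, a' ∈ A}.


A + A = {a + a' : a, a' ∈ A}; |A| = 6.
General bounds: 2|A| - 1 ≤ |A + A| ≤ |A|(|A|+1)/2, i.e. 11 ≤ |A + A| ≤ 21.
Lower bound 2|A|-1 is attained iff A is an arithmetic progression.
Enumerate sums a + a' for a ≤ a' (symmetric, so this suffices):
a = -6: -6+-6=-12, -6+-5=-11, -6+-3=-9, -6+1=-5, -6+9=3, -6+11=5
a = -5: -5+-5=-10, -5+-3=-8, -5+1=-4, -5+9=4, -5+11=6
a = -3: -3+-3=-6, -3+1=-2, -3+9=6, -3+11=8
a = 1: 1+1=2, 1+9=10, 1+11=12
a = 9: 9+9=18, 9+11=20
a = 11: 11+11=22
Distinct sums: {-12, -11, -10, -9, -8, -6, -5, -4, -2, 2, 3, 4, 5, 6, 8, 10, 12, 18, 20, 22}
|A + A| = 20

|A + A| = 20


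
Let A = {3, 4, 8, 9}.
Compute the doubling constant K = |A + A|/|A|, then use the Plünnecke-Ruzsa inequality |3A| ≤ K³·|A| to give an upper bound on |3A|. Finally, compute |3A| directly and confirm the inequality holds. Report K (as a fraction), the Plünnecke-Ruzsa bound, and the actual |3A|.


|A| = 4.
Step 1: Compute A + A by enumerating all 16 pairs.
A + A = {6, 7, 8, 11, 12, 13, 16, 17, 18}, so |A + A| = 9.
Step 2: Doubling constant K = |A + A|/|A| = 9/4 = 9/4 ≈ 2.2500.
Step 3: Plünnecke-Ruzsa gives |3A| ≤ K³·|A| = (2.2500)³ · 4 ≈ 45.5625.
Step 4: Compute 3A = A + A + A directly by enumerating all triples (a,b,c) ∈ A³; |3A| = 16.
Step 5: Check 16 ≤ 45.5625? Yes ✓.

K = 9/4, Plünnecke-Ruzsa bound K³|A| ≈ 45.5625, |3A| = 16, inequality holds.
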